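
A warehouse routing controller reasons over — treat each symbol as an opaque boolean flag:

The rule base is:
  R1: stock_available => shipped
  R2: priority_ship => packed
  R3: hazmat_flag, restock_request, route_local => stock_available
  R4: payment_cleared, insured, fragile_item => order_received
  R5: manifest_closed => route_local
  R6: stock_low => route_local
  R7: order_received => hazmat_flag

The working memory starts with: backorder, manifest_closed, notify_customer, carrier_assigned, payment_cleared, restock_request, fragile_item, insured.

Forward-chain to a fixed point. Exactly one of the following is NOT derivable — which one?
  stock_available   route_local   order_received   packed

packed

Round 1 — R4, R5, derive order_received, route_local.
Round 2 — R7, derive hazmat_flag.
Round 3 — R3, derive stock_available.
Round 4 — R1, derive shipped.
Derived: route_local (round 1), stock_available (round 3), order_received (round 1). packed never appears in any round.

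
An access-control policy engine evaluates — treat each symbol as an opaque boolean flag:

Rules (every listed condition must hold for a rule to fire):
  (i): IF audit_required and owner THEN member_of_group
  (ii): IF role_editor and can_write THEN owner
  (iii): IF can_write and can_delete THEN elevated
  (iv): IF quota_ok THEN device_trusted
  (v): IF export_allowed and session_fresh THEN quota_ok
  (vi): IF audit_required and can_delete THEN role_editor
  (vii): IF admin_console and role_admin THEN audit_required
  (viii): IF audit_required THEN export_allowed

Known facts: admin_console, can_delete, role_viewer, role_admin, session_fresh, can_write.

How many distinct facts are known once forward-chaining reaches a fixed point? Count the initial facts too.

Round 1: (iii) [IF can_write and can_delete THEN elevated]; (vii) [IF admin_console and role_admin THEN audit_required]. Adds elevated, audit_required.
Round 2: (vi) [IF audit_required and can_delete THEN role_editor]; (viii) [IF audit_required THEN export_allowed]. Adds role_editor, export_allowed.
Round 3: (ii) [IF role_editor and can_write THEN owner]; (v) [IF export_allowed and session_fresh THEN quota_ok]. Adds owner, quota_ok.
Round 4: (i) [IF audit_required and owner THEN member_of_group]; (iv) [IF quota_ok THEN device_trusted]. Adds member_of_group, device_trusted.
Closure: {admin_console, audit_required, can_delete, can_write, device_trusted, elevated, export_allowed, member_of_group, owner, quota_ok, role_admin, role_editor, role_viewer, session_fresh} — 14 facts.

14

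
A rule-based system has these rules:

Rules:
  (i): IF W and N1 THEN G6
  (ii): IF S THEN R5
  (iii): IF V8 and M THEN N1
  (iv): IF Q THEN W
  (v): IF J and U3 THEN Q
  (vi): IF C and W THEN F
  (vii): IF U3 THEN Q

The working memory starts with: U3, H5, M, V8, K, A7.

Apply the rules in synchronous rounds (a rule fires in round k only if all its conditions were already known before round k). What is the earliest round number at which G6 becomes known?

3

Round 1: (iii) [IF V8 and M THEN N1]; (vii) [IF U3 THEN Q]. Adds N1, Q.
Round 2: (iv) [IF Q THEN W]. Adds W.
Round 3: (i) [IF W and N1 THEN G6]. Adds G6.
G6 first appears in round 3.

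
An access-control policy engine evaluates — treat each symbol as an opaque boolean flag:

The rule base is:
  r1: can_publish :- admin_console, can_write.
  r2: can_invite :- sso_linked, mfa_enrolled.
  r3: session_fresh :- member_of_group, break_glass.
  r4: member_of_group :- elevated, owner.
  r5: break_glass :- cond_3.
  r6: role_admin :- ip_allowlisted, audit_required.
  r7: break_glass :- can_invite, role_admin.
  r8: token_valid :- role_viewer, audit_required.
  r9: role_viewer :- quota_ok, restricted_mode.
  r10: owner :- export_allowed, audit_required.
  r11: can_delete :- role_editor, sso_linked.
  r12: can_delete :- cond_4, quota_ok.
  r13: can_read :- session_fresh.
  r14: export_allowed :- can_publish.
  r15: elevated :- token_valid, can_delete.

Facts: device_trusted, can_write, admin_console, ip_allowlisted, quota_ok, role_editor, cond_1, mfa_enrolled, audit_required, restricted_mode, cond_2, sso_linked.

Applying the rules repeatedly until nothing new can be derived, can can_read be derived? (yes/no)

Round 1: r1 [can_publish :- admin_console, can_write.]; r2 [can_invite :- sso_linked, mfa_enrolled.]; r6 [role_admin :- ip_allowlisted, audit_required.]; r9 [role_viewer :- quota_ok, restricted_mode.]; r11 [can_delete :- role_editor, sso_linked.]. Adds can_publish, can_invite, role_admin, role_viewer, can_delete.
Round 2: r7 [break_glass :- can_invite, role_admin.]; r8 [token_valid :- role_viewer, audit_required.]; r14 [export_allowed :- can_publish.]. Adds break_glass, token_valid, export_allowed.
Round 3: r10 [owner :- export_allowed, audit_required.]; r15 [elevated :- token_valid, can_delete.]. Adds owner, elevated.
Round 4: r4 [member_of_group :- elevated, owner.]. Adds member_of_group.
Round 5: r3 [session_fresh :- member_of_group, break_glass.]. Adds session_fresh.
Round 6: r13 [can_read :- session_fresh.]. Adds can_read.
can_read appears in round 6, so it is derivable.

yes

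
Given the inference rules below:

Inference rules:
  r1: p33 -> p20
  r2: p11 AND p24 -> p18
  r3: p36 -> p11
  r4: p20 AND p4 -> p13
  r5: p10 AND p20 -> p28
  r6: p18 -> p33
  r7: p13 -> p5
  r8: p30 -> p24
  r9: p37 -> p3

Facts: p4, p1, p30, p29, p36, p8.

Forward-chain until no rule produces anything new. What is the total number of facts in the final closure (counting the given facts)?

13

[1] r3 [p36 -> p11]; r8 [p30 -> p24]. ⇒ new: p11, p24.
[2] r2 [p11 AND p24 -> p18]. ⇒ new: p18.
[3] r6 [p18 -> p33]. ⇒ new: p33.
[4] r1 [p33 -> p20]. ⇒ new: p20.
[5] r4 [p20 AND p4 -> p13]. ⇒ new: p13.
[6] r7 [p13 -> p5]. ⇒ new: p5.
Closure: {p1, p11, p13, p18, p20, p24, p29, p30, p33, p36, p4, p5, p8} — 13 facts.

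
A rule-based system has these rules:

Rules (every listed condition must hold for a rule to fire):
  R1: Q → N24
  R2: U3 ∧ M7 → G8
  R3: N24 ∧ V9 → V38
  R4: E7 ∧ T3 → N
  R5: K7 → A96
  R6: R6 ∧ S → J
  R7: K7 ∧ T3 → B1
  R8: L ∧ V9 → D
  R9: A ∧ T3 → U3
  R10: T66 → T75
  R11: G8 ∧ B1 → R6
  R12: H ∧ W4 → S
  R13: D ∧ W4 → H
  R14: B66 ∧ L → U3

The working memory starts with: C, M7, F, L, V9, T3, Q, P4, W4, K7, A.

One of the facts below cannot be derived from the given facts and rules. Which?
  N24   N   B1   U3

[1] R1 [Q → N24]; R5 [K7 → A96]; R7 [K7 ∧ T3 → B1]; R8 [L ∧ V9 → D]; R9 [A ∧ T3 → U3]. ⇒ new: N24, A96, B1, D, U3.
[2] R2 [U3 ∧ M7 → G8]; R3 [N24 ∧ V9 → V38]; R13 [D ∧ W4 → H]. ⇒ new: G8, V38, H.
[3] R11 [G8 ∧ B1 → R6]; R12 [H ∧ W4 → S]. ⇒ new: R6, S.
[4] R6 [R6 ∧ S → J]. ⇒ new: J.
Derived: N24 (round 1), B1 (round 1), U3 (round 1). N never appears in any round.

N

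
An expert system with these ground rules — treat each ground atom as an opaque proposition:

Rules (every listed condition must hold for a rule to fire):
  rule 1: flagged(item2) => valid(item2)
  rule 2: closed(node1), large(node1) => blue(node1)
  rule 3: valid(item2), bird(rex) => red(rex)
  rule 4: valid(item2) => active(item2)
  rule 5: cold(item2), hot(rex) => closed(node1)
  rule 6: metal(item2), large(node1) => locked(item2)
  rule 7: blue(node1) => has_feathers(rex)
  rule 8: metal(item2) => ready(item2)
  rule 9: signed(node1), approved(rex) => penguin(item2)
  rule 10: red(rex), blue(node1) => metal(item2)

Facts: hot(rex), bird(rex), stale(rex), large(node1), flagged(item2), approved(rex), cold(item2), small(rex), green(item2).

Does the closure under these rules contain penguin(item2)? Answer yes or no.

Round 1: rule 1 [flagged(item2) => valid(item2)]; rule 5 [cold(item2), hot(rex) => closed(node1)]. New: valid(item2), closed(node1).
Round 2: rule 2 [closed(node1), large(node1) => blue(node1)]; rule 3 [valid(item2), bird(rex) => red(rex)]; rule 4 [valid(item2) => active(item2)]. New: blue(node1), red(rex), active(item2).
Round 3: rule 7 [blue(node1) => has_feathers(rex)]; rule 10 [red(rex), blue(node1) => metal(item2)]. New: has_feathers(rex), metal(item2).
Round 4: rule 6 [metal(item2), large(node1) => locked(item2)]; rule 8 [metal(item2) => ready(item2)]. New: locked(item2), ready(item2).
Fixed point reached. penguin(item2) is concluded only by rule 9; rule 9 needs signed(node1) (never derived).

no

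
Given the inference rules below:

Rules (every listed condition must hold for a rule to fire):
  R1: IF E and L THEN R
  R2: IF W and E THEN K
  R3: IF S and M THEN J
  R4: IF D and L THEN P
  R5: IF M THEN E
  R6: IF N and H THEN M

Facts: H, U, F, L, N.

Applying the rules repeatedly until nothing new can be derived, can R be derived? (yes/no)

yes

Round 1 fires R6, giving M.
Round 2 fires R5, giving E.
Round 3 fires R1, giving R.
R appears in round 3, so it is derivable.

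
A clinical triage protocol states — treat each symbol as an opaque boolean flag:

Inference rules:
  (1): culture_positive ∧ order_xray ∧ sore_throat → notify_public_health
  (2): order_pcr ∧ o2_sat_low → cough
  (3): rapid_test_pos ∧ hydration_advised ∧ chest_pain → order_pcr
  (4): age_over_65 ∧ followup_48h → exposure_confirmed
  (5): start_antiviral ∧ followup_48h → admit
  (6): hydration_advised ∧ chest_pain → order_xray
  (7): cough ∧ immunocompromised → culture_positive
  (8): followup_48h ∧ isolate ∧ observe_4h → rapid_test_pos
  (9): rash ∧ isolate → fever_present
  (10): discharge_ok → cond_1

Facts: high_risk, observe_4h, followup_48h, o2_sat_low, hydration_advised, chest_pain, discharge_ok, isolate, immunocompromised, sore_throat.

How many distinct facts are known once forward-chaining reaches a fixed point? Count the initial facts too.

17

Round 1: (6) [hydration_advised ∧ chest_pain → order_xray]; (8) [followup_48h ∧ isolate ∧ observe_4h → rapid_test_pos]; (10) [discharge_ok → cond_1]. Adds order_xray, rapid_test_pos, cond_1.
Round 2: (3) [rapid_test_pos ∧ hydration_advised ∧ chest_pain → order_pcr]. Adds order_pcr.
Round 3: (2) [order_pcr ∧ o2_sat_low → cough]. Adds cough.
Round 4: (7) [cough ∧ immunocompromised → culture_positive]. Adds culture_positive.
Round 5: (1) [culture_positive ∧ order_xray ∧ sore_throat → notify_public_health]. Adds notify_public_health.
Closure: {chest_pain, cond_1, cough, culture_positive, discharge_ok, followup_48h, high_risk, hydration_advised, immunocompromised, isolate, notify_public_health, o2_sat_low, observe_4h, order_pcr, order_xray, rapid_test_pos, sore_throat} — 17 facts.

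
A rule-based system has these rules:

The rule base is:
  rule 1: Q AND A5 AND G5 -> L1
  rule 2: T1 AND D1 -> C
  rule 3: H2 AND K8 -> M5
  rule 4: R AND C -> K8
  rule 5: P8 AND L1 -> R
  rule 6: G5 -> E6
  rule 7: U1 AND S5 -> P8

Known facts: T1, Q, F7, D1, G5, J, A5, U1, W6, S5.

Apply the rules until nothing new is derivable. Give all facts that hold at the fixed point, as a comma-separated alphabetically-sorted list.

A5, C, D1, E6, F7, G5, J, K8, L1, P8, Q, R, S5, T1, U1, W6

Round 1: rule 1 [Q AND A5 AND G5 -> L1]; rule 2 [T1 AND D1 -> C]; rule 6 [G5 -> E6]; rule 7 [U1 AND S5 -> P8]. New: L1, C, E6, P8.
Round 2: rule 5 [P8 AND L1 -> R]. New: R.
Round 3: rule 4 [R AND C -> K8]. New: K8.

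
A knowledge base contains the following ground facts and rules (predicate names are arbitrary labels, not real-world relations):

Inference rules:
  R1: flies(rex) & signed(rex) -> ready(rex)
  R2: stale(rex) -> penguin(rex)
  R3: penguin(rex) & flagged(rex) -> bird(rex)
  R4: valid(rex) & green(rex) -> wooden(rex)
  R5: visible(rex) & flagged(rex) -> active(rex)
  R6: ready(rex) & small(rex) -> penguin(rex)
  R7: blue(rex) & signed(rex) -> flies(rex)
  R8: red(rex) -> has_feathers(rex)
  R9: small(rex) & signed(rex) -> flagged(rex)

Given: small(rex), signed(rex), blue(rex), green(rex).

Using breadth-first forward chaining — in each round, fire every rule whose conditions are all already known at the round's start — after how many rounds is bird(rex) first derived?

[1] R7 [blue(rex) & signed(rex) -> flies(rex)]; R9 [small(rex) & signed(rex) -> flagged(rex)]. ⇒ new: flies(rex), flagged(rex).
[2] R1 [flies(rex) & signed(rex) -> ready(rex)]. ⇒ new: ready(rex).
[3] R6 [ready(rex) & small(rex) -> penguin(rex)]. ⇒ new: penguin(rex).
[4] R3 [penguin(rex) & flagged(rex) -> bird(rex)]. ⇒ new: bird(rex).
bird(rex) first appears in round 4.

4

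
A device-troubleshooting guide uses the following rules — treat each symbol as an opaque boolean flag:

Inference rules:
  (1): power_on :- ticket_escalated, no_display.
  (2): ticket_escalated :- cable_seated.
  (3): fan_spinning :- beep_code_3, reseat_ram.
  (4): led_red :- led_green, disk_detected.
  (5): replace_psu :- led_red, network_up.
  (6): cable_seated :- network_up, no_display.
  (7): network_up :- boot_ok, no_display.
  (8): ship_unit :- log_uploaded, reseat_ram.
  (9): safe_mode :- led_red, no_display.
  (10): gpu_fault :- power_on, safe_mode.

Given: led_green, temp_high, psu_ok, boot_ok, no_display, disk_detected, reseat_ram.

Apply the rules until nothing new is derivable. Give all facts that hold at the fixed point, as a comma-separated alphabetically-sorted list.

boot_ok, cable_seated, disk_detected, gpu_fault, led_green, led_red, network_up, no_display, power_on, psu_ok, replace_psu, reseat_ram, safe_mode, temp_high, ticket_escalated

[1] (4) [led_red :- led_green, disk_detected.]; (7) [network_up :- boot_ok, no_display.]. ⇒ new: led_red, network_up.
[2] (5) [replace_psu :- led_red, network_up.]; (6) [cable_seated :- network_up, no_display.]; (9) [safe_mode :- led_red, no_display.]. ⇒ new: replace_psu, cable_seated, safe_mode.
[3] (2) [ticket_escalated :- cable_seated.]. ⇒ new: ticket_escalated.
[4] (1) [power_on :- ticket_escalated, no_display.]. ⇒ new: power_on.
[5] (10) [gpu_fault :- power_on, safe_mode.]. ⇒ new: gpu_fault.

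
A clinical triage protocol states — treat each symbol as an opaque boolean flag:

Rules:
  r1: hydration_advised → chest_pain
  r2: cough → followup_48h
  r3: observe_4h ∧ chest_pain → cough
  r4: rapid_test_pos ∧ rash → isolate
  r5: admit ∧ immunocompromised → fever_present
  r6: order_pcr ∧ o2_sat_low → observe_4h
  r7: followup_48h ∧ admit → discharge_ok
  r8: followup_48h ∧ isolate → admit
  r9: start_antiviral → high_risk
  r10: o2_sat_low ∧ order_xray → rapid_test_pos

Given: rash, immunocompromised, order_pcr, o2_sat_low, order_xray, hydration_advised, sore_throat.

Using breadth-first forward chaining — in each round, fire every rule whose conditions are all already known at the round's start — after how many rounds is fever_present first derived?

5

Round 1: r1 [hydration_advised → chest_pain]; r6 [order_pcr ∧ o2_sat_low → observe_4h]; r10 [o2_sat_low ∧ order_xray → rapid_test_pos]. New: chest_pain, observe_4h, rapid_test_pos.
Round 2: r3 [observe_4h ∧ chest_pain → cough]; r4 [rapid_test_pos ∧ rash → isolate]. New: cough, isolate.
Round 3: r2 [cough → followup_48h]. New: followup_48h.
Round 4: r8 [followup_48h ∧ isolate → admit]. New: admit.
Round 5: r5 [admit ∧ immunocompromised → fever_present]; r7 [followup_48h ∧ admit → discharge_ok]. New: fever_present, discharge_ok.
fever_present first appears in round 5.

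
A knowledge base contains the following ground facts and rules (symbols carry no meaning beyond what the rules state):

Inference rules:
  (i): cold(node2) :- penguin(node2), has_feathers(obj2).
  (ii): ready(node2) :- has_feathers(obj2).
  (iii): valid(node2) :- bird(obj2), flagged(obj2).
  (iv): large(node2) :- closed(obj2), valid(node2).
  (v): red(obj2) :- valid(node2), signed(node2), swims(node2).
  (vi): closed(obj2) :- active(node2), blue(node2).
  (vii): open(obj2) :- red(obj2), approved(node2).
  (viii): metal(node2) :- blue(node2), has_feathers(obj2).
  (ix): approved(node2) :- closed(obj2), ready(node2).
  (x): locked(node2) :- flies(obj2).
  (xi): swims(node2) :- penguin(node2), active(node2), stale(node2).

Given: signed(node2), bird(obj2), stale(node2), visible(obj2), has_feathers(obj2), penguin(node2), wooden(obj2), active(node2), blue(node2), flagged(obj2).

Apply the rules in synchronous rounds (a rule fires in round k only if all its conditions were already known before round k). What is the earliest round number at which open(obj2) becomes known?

Round 1: (i) [cold(node2) :- penguin(node2), has_feathers(obj2).]; (ii) [ready(node2) :- has_feathers(obj2).]; (iii) [valid(node2) :- bird(obj2), flagged(obj2).]; (vi) [closed(obj2) :- active(node2), blue(node2).]; (viii) [metal(node2) :- blue(node2), has_feathers(obj2).]; (xi) [swims(node2) :- penguin(node2), active(node2), stale(node2).]. Adds cold(node2), ready(node2), valid(node2), closed(obj2), metal(node2), swims(node2).
Round 2: (iv) [large(node2) :- closed(obj2), valid(node2).]; (v) [red(obj2) :- valid(node2), signed(node2), swims(node2).]; (ix) [approved(node2) :- closed(obj2), ready(node2).]. Adds large(node2), red(obj2), approved(node2).
Round 3: (vii) [open(obj2) :- red(obj2), approved(node2).]. Adds open(obj2).
open(obj2) first appears in round 3.

3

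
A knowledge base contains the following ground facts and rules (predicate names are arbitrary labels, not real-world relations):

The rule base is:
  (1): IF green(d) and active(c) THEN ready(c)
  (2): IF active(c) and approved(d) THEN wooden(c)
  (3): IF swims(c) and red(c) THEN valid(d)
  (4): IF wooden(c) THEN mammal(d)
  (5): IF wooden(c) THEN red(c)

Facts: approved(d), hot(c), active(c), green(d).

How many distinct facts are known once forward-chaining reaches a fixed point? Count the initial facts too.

Round 1 fires (1), (2), giving ready(c), wooden(c).
Round 2 fires (4), (5), giving mammal(d), red(c).
Closure: {active(c), approved(d), green(d), hot(c), mammal(d), ready(c), red(c), wooden(c)} — 8 facts.

8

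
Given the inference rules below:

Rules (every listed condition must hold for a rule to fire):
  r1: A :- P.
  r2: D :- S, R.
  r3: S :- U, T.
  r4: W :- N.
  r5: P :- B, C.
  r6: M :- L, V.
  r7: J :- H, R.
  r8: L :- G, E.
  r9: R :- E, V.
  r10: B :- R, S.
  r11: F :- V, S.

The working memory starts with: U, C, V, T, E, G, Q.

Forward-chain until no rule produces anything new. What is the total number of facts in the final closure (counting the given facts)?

16

Round 1: r3 [S :- U, T.]; r8 [L :- G, E.]; r9 [R :- E, V.]. Adds S, L, R.
Round 2: r2 [D :- S, R.]; r6 [M :- L, V.]; r10 [B :- R, S.]; r11 [F :- V, S.]. Adds D, M, B, F.
Round 3: r5 [P :- B, C.]. Adds P.
Round 4: r1 [A :- P.]. Adds A.
Closure: {A, B, C, D, E, F, G, L, M, P, Q, R, S, T, U, V} — 16 facts.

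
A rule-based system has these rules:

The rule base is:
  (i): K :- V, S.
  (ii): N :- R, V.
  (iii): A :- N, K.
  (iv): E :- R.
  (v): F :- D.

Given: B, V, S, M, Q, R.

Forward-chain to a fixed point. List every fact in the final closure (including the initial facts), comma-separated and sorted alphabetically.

A, B, E, K, M, N, Q, R, S, V

Round 1: (i) [K :- V, S.]; (ii) [N :- R, V.]; (iv) [E :- R.]. New: K, N, E.
Round 2: (iii) [A :- N, K.]. New: A.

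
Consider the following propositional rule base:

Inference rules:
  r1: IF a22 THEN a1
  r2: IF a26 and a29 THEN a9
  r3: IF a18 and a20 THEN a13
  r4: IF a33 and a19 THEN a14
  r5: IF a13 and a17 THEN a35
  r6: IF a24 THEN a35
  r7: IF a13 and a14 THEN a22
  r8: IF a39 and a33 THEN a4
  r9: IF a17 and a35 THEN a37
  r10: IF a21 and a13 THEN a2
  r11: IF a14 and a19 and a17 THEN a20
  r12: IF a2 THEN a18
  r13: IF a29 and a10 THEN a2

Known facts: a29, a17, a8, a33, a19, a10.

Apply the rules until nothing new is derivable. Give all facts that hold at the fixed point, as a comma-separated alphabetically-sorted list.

Round 1 fires r4, r13, giving a14, a2.
Round 2 fires r11, r12, giving a20, a18.
Round 3 fires r3, giving a13.
Round 4 fires r5, r7, giving a35, a22.
Round 5 fires r1, r9, giving a1, a37.

a1, a10, a13, a14, a17, a18, a19, a2, a20, a22, a29, a33, a35, a37, a8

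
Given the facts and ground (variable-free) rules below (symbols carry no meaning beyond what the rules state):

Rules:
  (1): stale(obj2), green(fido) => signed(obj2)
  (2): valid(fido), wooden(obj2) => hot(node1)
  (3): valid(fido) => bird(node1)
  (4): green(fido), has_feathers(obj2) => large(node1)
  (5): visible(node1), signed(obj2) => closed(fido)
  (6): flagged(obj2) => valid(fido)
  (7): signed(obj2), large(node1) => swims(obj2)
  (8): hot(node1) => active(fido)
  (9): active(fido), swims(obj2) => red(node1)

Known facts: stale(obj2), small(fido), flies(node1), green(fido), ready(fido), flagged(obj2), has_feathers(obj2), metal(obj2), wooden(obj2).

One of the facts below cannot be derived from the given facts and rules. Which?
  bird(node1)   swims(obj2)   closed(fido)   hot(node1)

Round 1 fires (1), (4), (6), giving signed(obj2), large(node1), valid(fido).
Round 2 fires (2), (3), (7), giving hot(node1), bird(node1), swims(obj2).
Round 3 fires (8), giving active(fido).
Round 4 fires (9), giving red(node1).
Derived: swims(obj2) (round 2), bird(node1) (round 2), hot(node1) (round 2). closed(fido) never appears in any round.

closed(fido)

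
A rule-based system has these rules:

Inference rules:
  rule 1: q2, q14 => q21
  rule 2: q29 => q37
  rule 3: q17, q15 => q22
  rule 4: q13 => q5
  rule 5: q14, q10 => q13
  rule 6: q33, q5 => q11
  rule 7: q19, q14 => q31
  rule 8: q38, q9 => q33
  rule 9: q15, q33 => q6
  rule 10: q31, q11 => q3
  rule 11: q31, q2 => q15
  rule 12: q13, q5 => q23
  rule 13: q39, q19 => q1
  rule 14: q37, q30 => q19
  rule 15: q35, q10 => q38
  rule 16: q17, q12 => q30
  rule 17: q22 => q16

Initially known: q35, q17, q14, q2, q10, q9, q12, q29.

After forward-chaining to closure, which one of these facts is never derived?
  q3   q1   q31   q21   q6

[1] rule 1 [q2, q14 => q21]; rule 2 [q29 => q37]; rule 5 [q14, q10 => q13]; rule 15 [q35, q10 => q38]; rule 16 [q17, q12 => q30]. ⇒ new: q21, q37, q13, q38, q30.
[2] rule 4 [q13 => q5]; rule 8 [q38, q9 => q33]; rule 14 [q37, q30 => q19]. ⇒ new: q5, q33, q19.
[3] rule 6 [q33, q5 => q11]; rule 7 [q19, q14 => q31]; rule 12 [q13, q5 => q23]. ⇒ new: q11, q31, q23.
[4] rule 10 [q31, q11 => q3]; rule 11 [q31, q2 => q15]. ⇒ new: q3, q15.
[5] rule 3 [q17, q15 => q22]; rule 9 [q15, q33 => q6]. ⇒ new: q22, q6.
[6] rule 17 [q22 => q16]. ⇒ new: q16.
Derived: q6 (round 5), q31 (round 3), q21 (round 1), q3 (round 4). q1 never appears in any round.

q1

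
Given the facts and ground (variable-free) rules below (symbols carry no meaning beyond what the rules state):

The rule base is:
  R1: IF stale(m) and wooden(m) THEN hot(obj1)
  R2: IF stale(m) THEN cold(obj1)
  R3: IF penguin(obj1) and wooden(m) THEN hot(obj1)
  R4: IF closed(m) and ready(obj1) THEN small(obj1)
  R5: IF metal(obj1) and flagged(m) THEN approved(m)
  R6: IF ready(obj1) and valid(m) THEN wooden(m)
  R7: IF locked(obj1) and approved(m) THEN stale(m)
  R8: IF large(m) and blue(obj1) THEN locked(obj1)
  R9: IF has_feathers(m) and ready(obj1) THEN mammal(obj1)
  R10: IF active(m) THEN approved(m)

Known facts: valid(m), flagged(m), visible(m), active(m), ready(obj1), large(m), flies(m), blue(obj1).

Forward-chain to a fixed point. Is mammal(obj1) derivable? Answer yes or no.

Round 1: R6 [IF ready(obj1) and valid(m) THEN wooden(m)]; R8 [IF large(m) and blue(obj1) THEN locked(obj1)]; R10 [IF active(m) THEN approved(m)]. New: wooden(m), locked(obj1), approved(m).
Round 2: R7 [IF locked(obj1) and approved(m) THEN stale(m)]. New: stale(m).
Round 3: R1 [IF stale(m) and wooden(m) THEN hot(obj1)]; R2 [IF stale(m) THEN cold(obj1)]. New: hot(obj1), cold(obj1).
Fixed point reached. mammal(obj1) is concluded only by R9; R9 needs has_feathers(m) (never derived).

no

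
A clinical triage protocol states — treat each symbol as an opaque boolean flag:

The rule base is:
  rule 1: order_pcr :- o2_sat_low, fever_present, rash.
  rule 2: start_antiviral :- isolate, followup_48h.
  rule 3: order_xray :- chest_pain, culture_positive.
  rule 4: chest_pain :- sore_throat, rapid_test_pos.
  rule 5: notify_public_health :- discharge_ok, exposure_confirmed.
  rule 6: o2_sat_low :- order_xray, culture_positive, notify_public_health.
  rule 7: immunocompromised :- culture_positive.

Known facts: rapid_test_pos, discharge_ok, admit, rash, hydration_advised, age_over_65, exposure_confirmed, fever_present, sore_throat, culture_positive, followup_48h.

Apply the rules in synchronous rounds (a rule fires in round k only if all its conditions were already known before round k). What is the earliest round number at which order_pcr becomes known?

4

Round 1 fires rule 4, rule 5, rule 7, giving chest_pain, notify_public_health, immunocompromised.
Round 2 fires rule 3, giving order_xray.
Round 3 fires rule 6, giving o2_sat_low.
Round 4 fires rule 1, giving order_pcr.
order_pcr first appears in round 4.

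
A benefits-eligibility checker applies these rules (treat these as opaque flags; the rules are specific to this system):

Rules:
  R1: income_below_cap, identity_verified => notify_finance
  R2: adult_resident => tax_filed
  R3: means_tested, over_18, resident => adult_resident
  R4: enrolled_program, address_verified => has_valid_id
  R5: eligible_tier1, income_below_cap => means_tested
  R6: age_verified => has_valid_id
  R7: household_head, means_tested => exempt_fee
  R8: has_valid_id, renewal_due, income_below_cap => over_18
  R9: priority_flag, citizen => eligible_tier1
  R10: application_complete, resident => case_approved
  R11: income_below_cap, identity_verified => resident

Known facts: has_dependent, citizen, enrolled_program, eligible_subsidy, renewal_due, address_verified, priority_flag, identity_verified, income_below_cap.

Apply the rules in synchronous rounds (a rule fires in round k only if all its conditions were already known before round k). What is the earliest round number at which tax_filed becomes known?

4

Round 1 — R1, R4, R9, R11, derive notify_finance, has_valid_id, eligible_tier1, resident.
Round 2 — R5, R8, derive means_tested, over_18.
Round 3 — R3, derive adult_resident.
Round 4 — R2, derive tax_filed.
tax_filed first appears in round 4.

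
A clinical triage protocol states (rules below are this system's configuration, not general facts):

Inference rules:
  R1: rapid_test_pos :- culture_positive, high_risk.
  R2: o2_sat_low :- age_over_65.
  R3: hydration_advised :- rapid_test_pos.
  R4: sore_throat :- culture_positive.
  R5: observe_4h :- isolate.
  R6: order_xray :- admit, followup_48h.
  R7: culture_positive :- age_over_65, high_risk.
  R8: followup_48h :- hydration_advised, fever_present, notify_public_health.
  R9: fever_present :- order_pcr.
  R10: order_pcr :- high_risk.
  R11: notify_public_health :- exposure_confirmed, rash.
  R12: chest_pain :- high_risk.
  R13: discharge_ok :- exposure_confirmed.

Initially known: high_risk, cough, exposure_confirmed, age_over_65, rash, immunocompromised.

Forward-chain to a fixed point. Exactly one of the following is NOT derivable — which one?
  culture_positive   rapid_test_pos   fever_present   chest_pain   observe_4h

[1] R2 [o2_sat_low :- age_over_65.]; R7 [culture_positive :- age_over_65, high_risk.]; R10 [order_pcr :- high_risk.]; R11 [notify_public_health :- exposure_confirmed, rash.]; R12 [chest_pain :- high_risk.]; R13 [discharge_ok :- exposure_confirmed.]. ⇒ new: o2_sat_low, culture_positive, order_pcr, notify_public_health, chest_pain, discharge_ok.
[2] R1 [rapid_test_pos :- culture_positive, high_risk.]; R4 [sore_throat :- culture_positive.]; R9 [fever_present :- order_pcr.]. ⇒ new: rapid_test_pos, sore_throat, fever_present.
[3] R3 [hydration_advised :- rapid_test_pos.]. ⇒ new: hydration_advised.
[4] R8 [followup_48h :- hydration_advised, fever_present, notify_public_health.]. ⇒ new: followup_48h.
Derived: fever_present (round 2), rapid_test_pos (round 2), culture_positive (round 1), chest_pain (round 1). observe_4h never appears in any round.

observe_4h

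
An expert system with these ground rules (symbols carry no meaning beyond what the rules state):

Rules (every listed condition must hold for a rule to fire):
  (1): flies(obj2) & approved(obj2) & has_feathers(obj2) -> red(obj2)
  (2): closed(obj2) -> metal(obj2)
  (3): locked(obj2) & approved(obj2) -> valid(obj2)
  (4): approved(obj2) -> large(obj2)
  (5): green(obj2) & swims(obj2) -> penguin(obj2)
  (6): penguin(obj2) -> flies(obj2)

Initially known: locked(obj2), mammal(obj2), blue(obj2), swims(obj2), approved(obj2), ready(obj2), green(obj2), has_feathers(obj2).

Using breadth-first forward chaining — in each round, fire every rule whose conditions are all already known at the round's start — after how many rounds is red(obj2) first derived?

[1] (3) [locked(obj2) & approved(obj2) -> valid(obj2)]; (4) [approved(obj2) -> large(obj2)]; (5) [green(obj2) & swims(obj2) -> penguin(obj2)]. ⇒ new: valid(obj2), large(obj2), penguin(obj2).
[2] (6) [penguin(obj2) -> flies(obj2)]. ⇒ new: flies(obj2).
[3] (1) [flies(obj2) & approved(obj2) & has_feathers(obj2) -> red(obj2)]. ⇒ new: red(obj2).
red(obj2) first appears in round 3.

3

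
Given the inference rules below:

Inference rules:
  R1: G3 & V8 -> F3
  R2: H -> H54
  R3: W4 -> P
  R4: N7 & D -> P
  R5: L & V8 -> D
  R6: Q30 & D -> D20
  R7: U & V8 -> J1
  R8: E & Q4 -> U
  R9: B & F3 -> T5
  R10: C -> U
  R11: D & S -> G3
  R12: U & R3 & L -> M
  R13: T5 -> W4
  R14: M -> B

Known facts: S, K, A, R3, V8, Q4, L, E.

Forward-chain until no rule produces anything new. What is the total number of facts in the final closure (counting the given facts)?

18

Round 1: R5 [L & V8 -> D]; R8 [E & Q4 -> U]. Adds D, U.
Round 2: R7 [U & V8 -> J1]; R11 [D & S -> G3]; R12 [U & R3 & L -> M]. Adds J1, G3, M.
Round 3: R1 [G3 & V8 -> F3]; R14 [M -> B]. Adds F3, B.
Round 4: R9 [B & F3 -> T5]. Adds T5.
Round 5: R13 [T5 -> W4]. Adds W4.
Round 6: R3 [W4 -> P]. Adds P.
Closure: {A, B, D, E, F3, G3, J1, K, L, M, P, Q4, R3, S, T5, U, V8, W4} — 18 facts.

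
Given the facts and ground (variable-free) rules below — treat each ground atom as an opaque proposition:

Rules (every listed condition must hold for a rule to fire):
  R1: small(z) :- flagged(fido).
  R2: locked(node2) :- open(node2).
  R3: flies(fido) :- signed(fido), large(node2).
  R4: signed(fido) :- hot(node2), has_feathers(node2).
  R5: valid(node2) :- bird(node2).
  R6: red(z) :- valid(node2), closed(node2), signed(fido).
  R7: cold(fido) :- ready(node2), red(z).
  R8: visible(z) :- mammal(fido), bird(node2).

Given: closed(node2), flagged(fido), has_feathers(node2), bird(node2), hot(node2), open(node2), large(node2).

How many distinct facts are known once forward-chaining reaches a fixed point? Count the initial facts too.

13

Round 1: R1 [small(z) :- flagged(fido).]; R2 [locked(node2) :- open(node2).]; R4 [signed(fido) :- hot(node2), has_feathers(node2).]; R5 [valid(node2) :- bird(node2).]. Adds small(z), locked(node2), signed(fido), valid(node2).
Round 2: R3 [flies(fido) :- signed(fido), large(node2).]; R6 [red(z) :- valid(node2), closed(node2), signed(fido).]. Adds flies(fido), red(z).
Closure: {bird(node2), closed(node2), flagged(fido), flies(fido), has_feathers(node2), hot(node2), large(node2), locked(node2), open(node2), red(z), signed(fido), small(z), valid(node2)} — 13 facts.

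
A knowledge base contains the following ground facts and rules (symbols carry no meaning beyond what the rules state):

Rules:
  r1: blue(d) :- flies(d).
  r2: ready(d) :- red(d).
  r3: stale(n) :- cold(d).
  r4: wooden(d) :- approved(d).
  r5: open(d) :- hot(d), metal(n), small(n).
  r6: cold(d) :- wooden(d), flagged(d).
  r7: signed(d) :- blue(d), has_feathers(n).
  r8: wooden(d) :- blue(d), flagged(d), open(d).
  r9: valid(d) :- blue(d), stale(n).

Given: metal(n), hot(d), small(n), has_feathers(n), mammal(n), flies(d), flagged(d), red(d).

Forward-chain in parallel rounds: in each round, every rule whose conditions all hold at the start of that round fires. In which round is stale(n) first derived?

4

Round 1 — r1, r2, r5, derive blue(d), ready(d), open(d).
Round 2 — r7, r8, derive signed(d), wooden(d).
Round 3 — r6, derive cold(d).
Round 4 — r3, derive stale(n).
stale(n) first appears in round 4.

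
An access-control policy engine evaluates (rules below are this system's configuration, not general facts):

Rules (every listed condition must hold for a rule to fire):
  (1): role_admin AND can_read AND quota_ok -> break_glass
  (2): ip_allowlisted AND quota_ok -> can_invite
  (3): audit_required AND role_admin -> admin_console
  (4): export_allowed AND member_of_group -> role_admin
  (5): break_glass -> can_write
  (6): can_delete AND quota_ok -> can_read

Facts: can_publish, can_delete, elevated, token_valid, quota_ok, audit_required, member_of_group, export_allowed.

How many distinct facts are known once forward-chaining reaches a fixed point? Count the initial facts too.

Round 1: (4) [export_allowed AND member_of_group -> role_admin]; (6) [can_delete AND quota_ok -> can_read]. New: role_admin, can_read.
Round 2: (1) [role_admin AND can_read AND quota_ok -> break_glass]; (3) [audit_required AND role_admin -> admin_console]. New: break_glass, admin_console.
Round 3: (5) [break_glass -> can_write]. New: can_write.
Closure: {admin_console, audit_required, break_glass, can_delete, can_publish, can_read, can_write, elevated, export_allowed, member_of_group, quota_ok, role_admin, token_valid} — 13 facts.

13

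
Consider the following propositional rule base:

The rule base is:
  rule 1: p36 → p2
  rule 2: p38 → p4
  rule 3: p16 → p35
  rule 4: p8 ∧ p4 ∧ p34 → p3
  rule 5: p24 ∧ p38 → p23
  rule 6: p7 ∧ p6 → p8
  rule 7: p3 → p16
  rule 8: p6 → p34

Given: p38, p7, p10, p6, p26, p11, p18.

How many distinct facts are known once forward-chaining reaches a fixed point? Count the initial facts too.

Round 1 fires rule 2, rule 6, rule 8, giving p4, p8, p34.
Round 2 fires rule 4, giving p3.
Round 3 fires rule 7, giving p16.
Round 4 fires rule 3, giving p35.
Closure: {p10, p11, p16, p18, p26, p3, p34, p35, p38, p4, p6, p7, p8} — 13 facts.

13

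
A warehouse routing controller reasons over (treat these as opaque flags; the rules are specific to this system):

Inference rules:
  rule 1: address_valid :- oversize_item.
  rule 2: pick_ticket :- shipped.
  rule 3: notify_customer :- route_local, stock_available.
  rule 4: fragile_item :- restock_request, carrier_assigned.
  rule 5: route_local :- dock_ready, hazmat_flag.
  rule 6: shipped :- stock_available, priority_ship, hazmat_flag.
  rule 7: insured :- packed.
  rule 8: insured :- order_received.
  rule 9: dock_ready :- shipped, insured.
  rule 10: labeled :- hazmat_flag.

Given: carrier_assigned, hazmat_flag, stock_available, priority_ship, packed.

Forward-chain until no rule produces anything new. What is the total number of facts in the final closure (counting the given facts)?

12

Round 1 fires rule 6, rule 7, rule 10, giving shipped, insured, labeled.
Round 2 fires rule 2, rule 9, giving pick_ticket, dock_ready.
Round 3 fires rule 5, giving route_local.
Round 4 fires rule 3, giving notify_customer.
Closure: {carrier_assigned, dock_ready, hazmat_flag, insured, labeled, notify_customer, packed, pick_ticket, priority_ship, route_local, shipped, stock_available} — 12 facts.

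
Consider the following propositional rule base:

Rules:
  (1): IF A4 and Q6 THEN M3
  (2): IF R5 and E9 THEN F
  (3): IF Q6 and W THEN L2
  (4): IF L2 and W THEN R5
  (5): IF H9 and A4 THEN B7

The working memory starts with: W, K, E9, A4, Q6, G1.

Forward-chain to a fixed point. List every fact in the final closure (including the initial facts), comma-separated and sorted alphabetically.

A4, E9, F, G1, K, L2, M3, Q6, R5, W

Round 1: (1) [IF A4 and Q6 THEN M3]; (3) [IF Q6 and W THEN L2]. New: M3, L2.
Round 2: (4) [IF L2 and W THEN R5]. New: R5.
Round 3: (2) [IF R5 and E9 THEN F]. New: F.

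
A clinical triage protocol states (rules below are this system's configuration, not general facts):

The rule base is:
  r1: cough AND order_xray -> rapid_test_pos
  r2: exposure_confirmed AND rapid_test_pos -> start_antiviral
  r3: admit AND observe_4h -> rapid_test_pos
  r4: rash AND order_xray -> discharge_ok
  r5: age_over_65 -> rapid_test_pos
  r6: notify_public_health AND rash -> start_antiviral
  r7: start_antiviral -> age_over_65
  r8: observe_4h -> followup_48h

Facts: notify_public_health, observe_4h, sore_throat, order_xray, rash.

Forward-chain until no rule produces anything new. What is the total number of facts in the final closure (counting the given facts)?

10

Round 1 — r4, r6, r8, derive discharge_ok, start_antiviral, followup_48h.
Round 2 — r7, derive age_over_65.
Round 3 — r5, derive rapid_test_pos.
Closure: {age_over_65, discharge_ok, followup_48h, notify_public_health, observe_4h, order_xray, rapid_test_pos, rash, sore_throat, start_antiviral} — 10 facts.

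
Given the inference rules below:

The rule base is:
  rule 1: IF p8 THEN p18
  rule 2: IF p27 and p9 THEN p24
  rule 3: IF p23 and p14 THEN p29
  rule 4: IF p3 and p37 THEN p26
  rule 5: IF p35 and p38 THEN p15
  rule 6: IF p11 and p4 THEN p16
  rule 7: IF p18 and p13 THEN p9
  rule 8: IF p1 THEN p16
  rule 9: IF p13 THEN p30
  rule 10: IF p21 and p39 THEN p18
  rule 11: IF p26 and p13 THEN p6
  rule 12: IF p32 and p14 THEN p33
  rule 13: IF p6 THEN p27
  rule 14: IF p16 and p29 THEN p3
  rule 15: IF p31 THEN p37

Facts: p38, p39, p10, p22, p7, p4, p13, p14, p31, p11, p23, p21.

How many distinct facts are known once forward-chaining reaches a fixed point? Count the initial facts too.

[1] rule 3 [IF p23 and p14 THEN p29]; rule 6 [IF p11 and p4 THEN p16]; rule 9 [IF p13 THEN p30]; rule 10 [IF p21 and p39 THEN p18]; rule 15 [IF p31 THEN p37]. ⇒ new: p29, p16, p30, p18, p37.
[2] rule 7 [IF p18 and p13 THEN p9]; rule 14 [IF p16 and p29 THEN p3]. ⇒ new: p9, p3.
[3] rule 4 [IF p3 and p37 THEN p26]. ⇒ new: p26.
[4] rule 11 [IF p26 and p13 THEN p6]. ⇒ new: p6.
[5] rule 13 [IF p6 THEN p27]. ⇒ new: p27.
[6] rule 2 [IF p27 and p9 THEN p24]. ⇒ new: p24.
Closure: {p10, p11, p13, p14, p16, p18, p21, p22, p23, p24, p26, p27, p29, p3, p30, p31, p37, p38, p39, p4, p6, p7, p9} — 23 facts.

23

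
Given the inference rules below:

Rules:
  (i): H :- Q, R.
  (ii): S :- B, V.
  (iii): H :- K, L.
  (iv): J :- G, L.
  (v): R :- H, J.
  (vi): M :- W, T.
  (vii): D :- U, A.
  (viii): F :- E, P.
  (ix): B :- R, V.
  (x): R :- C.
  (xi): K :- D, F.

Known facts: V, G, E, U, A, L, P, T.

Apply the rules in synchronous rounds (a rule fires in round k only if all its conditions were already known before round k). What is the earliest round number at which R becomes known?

4

Round 1: (iv) [J :- G, L.]; (vii) [D :- U, A.]; (viii) [F :- E, P.]. New: J, D, F.
Round 2: (xi) [K :- D, F.]. New: K.
Round 3: (iii) [H :- K, L.]. New: H.
Round 4: (v) [R :- H, J.]. New: R.
R first appears in round 4.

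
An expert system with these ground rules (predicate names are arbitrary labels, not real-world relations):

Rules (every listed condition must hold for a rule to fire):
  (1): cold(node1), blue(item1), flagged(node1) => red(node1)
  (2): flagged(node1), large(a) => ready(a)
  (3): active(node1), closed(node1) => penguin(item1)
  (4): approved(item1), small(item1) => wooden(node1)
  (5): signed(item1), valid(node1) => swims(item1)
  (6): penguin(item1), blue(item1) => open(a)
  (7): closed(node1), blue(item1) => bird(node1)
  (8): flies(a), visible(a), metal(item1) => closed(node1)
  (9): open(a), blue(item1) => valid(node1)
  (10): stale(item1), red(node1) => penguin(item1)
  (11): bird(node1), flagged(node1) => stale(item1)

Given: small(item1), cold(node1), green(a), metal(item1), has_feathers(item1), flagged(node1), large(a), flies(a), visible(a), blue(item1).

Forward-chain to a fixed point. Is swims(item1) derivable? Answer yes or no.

Round 1 — (1), (2), (8), derive red(node1), ready(a), closed(node1).
Round 2 — (7), derive bird(node1).
Round 3 — (11), derive stale(item1).
Round 4 — (10), derive penguin(item1).
Round 5 — (6), derive open(a).
Round 6 — (9), derive valid(node1).
Fixed point reached. swims(item1) is concluded only by (5); (5) needs signed(item1) (never derived).

no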